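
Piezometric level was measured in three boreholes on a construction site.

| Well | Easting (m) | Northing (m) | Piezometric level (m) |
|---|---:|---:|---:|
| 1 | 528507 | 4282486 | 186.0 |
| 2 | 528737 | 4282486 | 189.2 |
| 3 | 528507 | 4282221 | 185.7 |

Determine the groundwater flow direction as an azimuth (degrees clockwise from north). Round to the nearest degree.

265°

∂h/∂x = (189.2 − 186.0) / (528737 − 528507) = +0.01391
∂h/∂y = (185.7 − 186.0) / (4282221 − 4282486) = +0.001132
Flow direction (−∇h) has components (-0.01391 E, -0.001132 N).
Azimuth = atan2(E, N) = atan2(-0.01391, -0.001132) = 265.3° ≈ 265°.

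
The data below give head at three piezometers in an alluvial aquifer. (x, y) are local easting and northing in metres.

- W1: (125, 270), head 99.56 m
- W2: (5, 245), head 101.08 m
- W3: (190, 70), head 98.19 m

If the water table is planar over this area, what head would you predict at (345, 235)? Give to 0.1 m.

96.6 m

Differences from W1: to W2 (Δx, Δy, Δh) = (-120, -25, +1.52); to W3 = (65, -200, -1.37).
Determinant of the coordinate differences = (-120)·(-200) − 65·(-25) = 25625.
∂h/∂x = [(+1.52)·(-200) − (-1.37)·(-25)] / 25625 = -0.01320
∂h/∂y = [(-120)·(-1.37) − 65·(+1.52)] / 25625 = +0.002560
h(345, 235) = 99.56 + (-0.01320)·(220) + (+0.002560)·(-35) = 99.56 -2.904 -0.090 = 96.566 m.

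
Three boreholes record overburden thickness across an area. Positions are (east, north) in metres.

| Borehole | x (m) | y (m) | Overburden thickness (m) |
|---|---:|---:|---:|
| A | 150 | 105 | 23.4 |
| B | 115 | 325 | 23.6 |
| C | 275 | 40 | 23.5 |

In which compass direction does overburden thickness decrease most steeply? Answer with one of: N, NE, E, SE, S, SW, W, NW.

SW

Differences from A: to B (Δx, Δy, Δh) = (-35, 220, +0.2); to C = (125, -65, +0.1).
Determinant of the coordinate differences = (-35)·(-65) − 125·220 = -25225.
∂d/∂x = [(+0.2)·(-65) − (+0.1)·220] / -25225 = +0.001388
∂d/∂y = [(-35)·(+0.1) − 125·(+0.2)] / -25225 = +0.001130
Steepest decrease is along −∇f = (-0.001388 E, -0.001130 N) → southwest.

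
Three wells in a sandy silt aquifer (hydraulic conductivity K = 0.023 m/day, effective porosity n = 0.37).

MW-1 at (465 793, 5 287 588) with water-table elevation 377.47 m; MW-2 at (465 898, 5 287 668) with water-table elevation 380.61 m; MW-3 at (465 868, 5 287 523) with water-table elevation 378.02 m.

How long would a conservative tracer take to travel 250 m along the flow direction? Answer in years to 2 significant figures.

460 years

Differences from MW-1: to MW-2 (Δx, Δy, Δh) = (105, 80, +3.14); to MW-3 = (75, -65, +0.55).
Solve a·Δx + b·Δy = Δh: det = 105·(-65) − 75·80 = -12825.
∂h/∂x = [(+3.14)·(-65) − (+0.55)·80] / -12825 = +0.01935
∂h/∂y = [105·(+0.55) − 75·(+3.14)] / -12825 = +0.01386
|∇h| = √(0.01935² + 0.01386²) = 0.0238
Seepage velocity v = K·i/n = 0.023 × 0.0238 / 0.37 = 0.001479 m/day.
t = 250 / 0.001479 = 1.69e+05 days = 463 years.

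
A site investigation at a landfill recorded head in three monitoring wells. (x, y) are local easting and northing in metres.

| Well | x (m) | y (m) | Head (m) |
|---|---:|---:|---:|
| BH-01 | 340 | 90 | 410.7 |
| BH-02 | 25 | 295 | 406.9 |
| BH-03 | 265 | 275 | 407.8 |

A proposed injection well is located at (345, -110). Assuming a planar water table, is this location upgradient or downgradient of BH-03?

Differences from BH-01: to BH-02 (Δx, Δy, Δh) = (-315, 205, -3.8); to BH-03 = (-75, 185, -2.9).
Determinant of the coordinate differences = (-315)·185 − (-75)·205 = -42900.
∂h/∂x = [(-3.8)·185 − (-2.9)·205] / -42900 = +0.002529
∂h/∂y = [(-315)·(-2.9) − (-75)·(-3.8)] / -42900 = -0.01465
Head at (345, -110) = 410.7 + (+0.002529)·(5) + (-0.01465)·(-200) = 413.64 m.
That is higher than the 407.8 m at BH-03, so the point is upgradient.

upgradient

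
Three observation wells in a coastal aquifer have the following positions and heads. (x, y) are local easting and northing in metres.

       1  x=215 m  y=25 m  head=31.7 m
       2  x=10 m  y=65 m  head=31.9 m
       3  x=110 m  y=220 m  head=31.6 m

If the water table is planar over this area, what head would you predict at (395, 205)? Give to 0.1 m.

31.3 m

With h = a·x + b·y + c and 1 as origin, the differences give:
  (-205)·a + 40·b = +0.2
  (-105)·a + 195·b = -0.1
Eliminate b (×195 and ×40, subtract): -35775·a = 43.00 → a = ∂h/∂x = -0.001202
Back-substitute: b = ∂h/∂y = -0.001160.
h(395, 205) = 31.7 + (-0.001202)·(180) + (-0.001160)·(180) = 31.7 -0.216 -0.209 = 31.275 m.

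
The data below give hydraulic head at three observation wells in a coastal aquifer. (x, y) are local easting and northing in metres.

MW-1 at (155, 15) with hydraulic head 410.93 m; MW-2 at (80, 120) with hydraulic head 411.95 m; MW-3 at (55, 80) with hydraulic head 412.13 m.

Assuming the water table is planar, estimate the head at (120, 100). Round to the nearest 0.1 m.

411.5 m

With h = a·x + b·y + c and MW-1 as origin, the differences give:
  (-75)·a + 105·b = +1.02
  (-100)·a + 65·b = +1.20
Eliminate b (×65 and ×105, subtract): 5625·a = -59.700 → a = ∂h/∂x = -0.01061
Back-substitute: b = ∂h/∂y = +0.002133.
h(120, 100) = 410.93 + (-0.01061)·(-35) + (+0.002133)·(85) = 410.93 +0.371 +0.181 = 411.483 m.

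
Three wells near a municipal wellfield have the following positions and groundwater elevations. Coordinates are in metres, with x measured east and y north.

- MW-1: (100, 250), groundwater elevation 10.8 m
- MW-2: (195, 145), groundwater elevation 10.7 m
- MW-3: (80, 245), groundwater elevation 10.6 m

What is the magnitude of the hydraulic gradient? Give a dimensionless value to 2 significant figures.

Differences from MW-1: to MW-2 (Δx, Δy, Δh) = (95, -105, -0.1); to MW-3 = (-20, -5, -0.2).
Solve a·Δx + b·Δy = Δh: det = 95·(-5) − (-20)·(-105) = -2575.
∂h/∂x = [(-0.1)·(-5) − (-0.2)·(-105)] / -2575 = +0.007961
∂h/∂y = [95·(-0.2) − (-20)·(-0.1)] / -2575 = +0.008155
|∇h| = √(0.007961² + 0.008155²) = 0.0114

0.011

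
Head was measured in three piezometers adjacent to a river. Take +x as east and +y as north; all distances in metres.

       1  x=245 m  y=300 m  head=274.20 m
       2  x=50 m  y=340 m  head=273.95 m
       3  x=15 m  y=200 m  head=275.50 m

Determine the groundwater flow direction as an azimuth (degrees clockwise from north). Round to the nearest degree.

005°

Differences from 1: to 2 (Δx, Δy, Δh) = (-195, 40, -0.25); to 3 = (-230, -100, +1.30).
Determinant of the coordinate differences = (-195)·(-100) − (-230)·40 = 28700.
∂h/∂x = [(-0.25)·(-100) − (+1.30)·40] / 28700 = -0.0009408
∂h/∂y = [(-195)·(+1.30) − (-230)·(-0.25)] / 28700 = -0.01084
Flow direction (−∇h) has components (+0.0009408 E, +0.01084 N).
Azimuth = atan2(E, N) = atan2(+0.0009408, +0.01084) = 5.0° ≈ 005°.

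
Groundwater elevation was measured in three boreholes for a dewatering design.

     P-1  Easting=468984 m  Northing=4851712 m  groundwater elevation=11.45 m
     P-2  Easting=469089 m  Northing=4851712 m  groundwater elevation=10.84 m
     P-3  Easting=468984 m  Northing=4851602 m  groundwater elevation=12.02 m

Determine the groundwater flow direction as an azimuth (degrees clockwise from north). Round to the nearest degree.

048°

∂h/∂x = (10.84 − 11.45) / (469089 − 468984) = -0.005810
∂h/∂y = (12.02 − 11.45) / (4851602 − 4851712) = -0.005182
Flow direction (−∇h) has components (+0.005810 E, +0.005182 N).
Azimuth = atan2(E, N) = atan2(+0.005810, +0.005182) = 48.3° ≈ 048°.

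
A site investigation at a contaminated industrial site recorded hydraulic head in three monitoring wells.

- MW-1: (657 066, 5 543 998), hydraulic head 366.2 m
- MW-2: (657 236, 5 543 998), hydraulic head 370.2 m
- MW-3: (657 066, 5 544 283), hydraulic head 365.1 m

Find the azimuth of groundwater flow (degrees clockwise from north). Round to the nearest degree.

279°

∂h/∂x = (370.2 − 366.2) / (657236 − 657066) = +0.02353
∂h/∂y = (365.1 − 366.2) / (5544283 − 5543998) = -0.003860
Flow direction (−∇h) has components (-0.02353 E, +0.003860 N).
Azimuth = atan2(E, N) = atan2(-0.02353, +0.003860) = 279.3° ≈ 279°.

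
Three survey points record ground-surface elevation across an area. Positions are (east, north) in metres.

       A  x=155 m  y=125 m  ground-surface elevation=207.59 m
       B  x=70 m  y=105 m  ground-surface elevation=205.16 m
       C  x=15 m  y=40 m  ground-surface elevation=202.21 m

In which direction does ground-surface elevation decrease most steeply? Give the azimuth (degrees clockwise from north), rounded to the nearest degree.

Taking A as reference: B−A = (-85, -20, -2.43); C−A = (-140, -85, -5.38).
Determinant of the coordinate differences = (-85)·(-85) − (-140)·(-20) = 4425.
∂z/∂x = [(-2.43)·(-85) − (-5.38)·(-20)] / 4425 = +0.02236
∂z/∂y = [(-85)·(-5.38) − (-140)·(-2.43)] / 4425 = +0.02646
Steepest decrease is along −∇f: components (-0.02236 E, -0.02646 N).
Azimuth = atan2(-0.02236, -0.02646) = 220.2° ≈ 220°.

220°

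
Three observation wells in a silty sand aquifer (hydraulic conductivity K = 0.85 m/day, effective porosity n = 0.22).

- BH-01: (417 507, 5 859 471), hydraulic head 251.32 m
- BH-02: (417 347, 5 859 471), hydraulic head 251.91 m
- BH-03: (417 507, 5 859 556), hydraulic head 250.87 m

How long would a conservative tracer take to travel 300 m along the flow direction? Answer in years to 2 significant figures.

∂h/∂x = (251.91 − 251.32) / (417347 − 417507) = -0.003688
∂h/∂y = (250.87 − 251.32) / (5859556 − 5859471) = -0.005294
|∇h| = √(-0.003688² + -0.005294²) = 0.006452
Seepage velocity v = K·i/n = 0.85 × 0.006452 / 0.22 = 0.02493 m/day.
t = 300 / 0.02493 = 1.203e+04 days = 32.9 years.

33 years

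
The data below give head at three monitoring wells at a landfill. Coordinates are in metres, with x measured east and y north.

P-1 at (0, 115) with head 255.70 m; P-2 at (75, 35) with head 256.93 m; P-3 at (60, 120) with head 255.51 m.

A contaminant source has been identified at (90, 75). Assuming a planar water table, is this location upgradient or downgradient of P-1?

With h = a·x + b·y + c and P-1 as origin, the differences give:
  75·a + (-80)·b = +1.23
  60·a + 5·b = -0.19
Eliminate b (×5 and ×(-80), subtract): 5175·a = -9.050 → a = ∂h/∂x = -0.001749
Back-substitute: b = ∂h/∂y = -0.01701.
Head at (90, 75) = 255.70 + (-0.001749)·(90) + (-0.01701)·(-40) = 256.22 m.
That is higher than the 255.70 m at P-1, so the point is upgradient.

upgradient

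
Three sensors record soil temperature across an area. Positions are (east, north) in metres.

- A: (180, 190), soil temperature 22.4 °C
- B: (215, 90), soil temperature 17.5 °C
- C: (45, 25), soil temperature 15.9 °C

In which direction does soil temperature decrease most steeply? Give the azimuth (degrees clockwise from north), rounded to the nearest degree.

With T = a·x + b·y + c and A as origin, the differences give:
  35·a + (-100)·b = -4.9
  (-135)·a + (-165)·b = -6.5
Eliminate b (×(-165) and ×(-100), subtract): -19275·a = 158.50 → a = ∂T/∂x = -0.008223
Back-substitute: b = ∂T/∂y = +0.04612.
Steepest decrease is along −∇f: components (+0.008223 E, -0.04612 N).
Azimuth = atan2(+0.008223, -0.04612) = 169.9° ≈ 170°.

170°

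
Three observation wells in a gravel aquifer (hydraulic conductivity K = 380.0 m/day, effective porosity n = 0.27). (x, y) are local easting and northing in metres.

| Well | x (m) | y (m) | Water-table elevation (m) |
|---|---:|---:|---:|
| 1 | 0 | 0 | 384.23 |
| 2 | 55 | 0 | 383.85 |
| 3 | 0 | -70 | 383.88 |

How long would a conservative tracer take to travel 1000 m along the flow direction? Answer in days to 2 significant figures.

∂h/∂x = (383.85 − 384.23) / (55 − 0) = -0.006909
∂h/∂y = (383.88 − 384.23) / (-70 − 0) = +0.005000
|∇h| = √(-0.006909² + 0.005000²) = 0.008528
Seepage velocity v = K·i/n = 380.0 × 0.008528 / 0.27 = 12 m/day.
t = 1000 / 12 = 83.33 days.

83 days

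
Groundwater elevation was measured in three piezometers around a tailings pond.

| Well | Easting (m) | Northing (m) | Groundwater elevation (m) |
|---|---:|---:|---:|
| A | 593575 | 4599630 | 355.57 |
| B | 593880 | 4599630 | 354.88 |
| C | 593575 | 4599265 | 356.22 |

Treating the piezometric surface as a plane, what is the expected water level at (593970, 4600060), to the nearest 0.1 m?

353.9 m

∂h/∂x = (354.88 − 355.57) / (593880 − 593575) = -0.002262
∂h/∂y = (356.22 − 355.57) / (4599265 − 4599630) = -0.001781
h(593970, 4600060) = 355.57 + (-0.002262)·(395) + (-0.001781)·(430) = 355.57 -0.894 -0.766 = 353.911 m.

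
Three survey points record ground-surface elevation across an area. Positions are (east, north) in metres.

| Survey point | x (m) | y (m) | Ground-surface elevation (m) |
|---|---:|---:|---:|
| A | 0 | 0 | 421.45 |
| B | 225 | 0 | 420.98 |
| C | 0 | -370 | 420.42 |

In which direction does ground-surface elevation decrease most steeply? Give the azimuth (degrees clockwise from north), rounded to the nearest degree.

∂z/∂x = (420.98 − 421.45) / (225 − 0) = -0.002089
∂z/∂y = (420.42 − 421.45) / (-370 − 0) = +0.002784
Steepest decrease is along −∇f: components (+0.002089 E, -0.002784 N).
Azimuth = atan2(+0.002089, -0.002784) = 143.1° ≈ 143°.

143°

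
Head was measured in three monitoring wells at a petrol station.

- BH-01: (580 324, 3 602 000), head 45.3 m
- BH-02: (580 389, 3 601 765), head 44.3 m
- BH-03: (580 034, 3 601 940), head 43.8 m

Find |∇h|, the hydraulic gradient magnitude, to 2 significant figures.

Differences from BH-01: to BH-02 (Δx, Δy, Δh) = (65, -235, -1.0); to BH-03 = (-290, -60, -1.5).
Solve a·Δx + b·Δy = Δh: det = 65·(-60) − (-290)·(-235) = -72050.
∂h/∂x = [(-1.0)·(-60) − (-1.5)·(-235)] / -72050 = +0.004060
∂h/∂y = [65·(-1.5) − (-290)·(-1.0)] / -72050 = +0.005378
|∇h| = √(0.004060² + 0.005378²) = 0.006738

0.0067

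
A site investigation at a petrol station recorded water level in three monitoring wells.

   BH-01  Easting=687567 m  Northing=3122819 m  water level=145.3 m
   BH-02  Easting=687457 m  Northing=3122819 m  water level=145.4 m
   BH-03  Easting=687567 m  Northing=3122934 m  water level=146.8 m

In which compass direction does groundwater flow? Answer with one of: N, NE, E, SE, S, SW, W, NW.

S

∂h/∂x = (145.4 − 145.3) / (687457 − 687567) = -0.0009091
∂h/∂y = (146.8 − 145.3) / (3122934 − 3122819) = +0.01304
Flow = −∇h = (+0.0009091 east, -0.01304 north), which points south.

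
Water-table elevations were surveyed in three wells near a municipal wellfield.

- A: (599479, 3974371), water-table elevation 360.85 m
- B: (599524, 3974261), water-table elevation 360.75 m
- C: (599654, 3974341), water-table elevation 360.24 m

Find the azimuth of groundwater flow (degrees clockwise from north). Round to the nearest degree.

081°

Differences from A: to B (Δx, Δy, Δh) = (45, -110, -0.10); to C = (175, -30, -0.61).
Solve a·Δx + b·Δy = Δh: det = 45·(-30) − 175·(-110) = 17900.
∂h/∂x = [(-0.10)·(-30) − (-0.61)·(-110)] / 17900 = -0.003581
∂h/∂y = [45·(-0.61) − 175·(-0.10)] / 17900 = -0.0005559
Flow direction (−∇h) has components (+0.003581 E, +0.0005559 N).
Azimuth = atan2(E, N) = atan2(+0.003581, +0.0005559) = 81.2° ≈ 081°.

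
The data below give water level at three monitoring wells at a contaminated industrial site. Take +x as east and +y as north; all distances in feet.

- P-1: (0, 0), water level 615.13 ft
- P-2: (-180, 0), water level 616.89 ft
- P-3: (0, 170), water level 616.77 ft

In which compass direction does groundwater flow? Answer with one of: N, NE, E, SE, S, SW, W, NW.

∂h/∂x = (616.89 − 615.13) / (-180 − 0) = -0.009778
∂h/∂y = (616.77 − 615.13) / (170 − 0) = +0.009647
Flow = −∇h = (+0.009778 east, -0.009647 north), which points southeast.

SE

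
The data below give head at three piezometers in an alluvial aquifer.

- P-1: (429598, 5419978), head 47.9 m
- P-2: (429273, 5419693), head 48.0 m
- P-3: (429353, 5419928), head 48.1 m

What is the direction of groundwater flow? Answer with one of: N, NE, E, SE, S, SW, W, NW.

Taking P-1 as reference: P-2−P-1 = (-325, -285, +0.1); P-3−P-1 = (-245, -50, +0.2).
Determinant of the coordinate differences = (-325)·(-50) − (-245)·(-285) = -53575.
∂h/∂x = [(+0.1)·(-50) − (+0.2)·(-285)] / -53575 = -0.0009706
∂h/∂y = [(-325)·(+0.2) − (-245)·(+0.1)] / -53575 = +0.0007559
Flow = −∇h = (+0.0009706 east, -0.0007559 north), which points southeast.

SE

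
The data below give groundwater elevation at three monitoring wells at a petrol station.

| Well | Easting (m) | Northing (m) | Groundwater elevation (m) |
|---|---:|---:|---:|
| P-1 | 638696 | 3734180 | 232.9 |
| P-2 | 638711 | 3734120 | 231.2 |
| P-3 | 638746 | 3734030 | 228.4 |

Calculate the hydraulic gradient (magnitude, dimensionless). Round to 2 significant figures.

With h = a·x + b·y + c and P-1 as origin, the differences give:
  15·a + (-60)·b = -1.7
  50·a + (-150)·b = -4.5
Eliminate b (×(-150) and ×(-60), subtract): 750·a = -15.00 → a = ∂h/∂x = -0.02000
Back-substitute: b = ∂h/∂y = +0.02333.
|∇h| = √(-0.02000² + 0.02333²) = 0.03073

0.031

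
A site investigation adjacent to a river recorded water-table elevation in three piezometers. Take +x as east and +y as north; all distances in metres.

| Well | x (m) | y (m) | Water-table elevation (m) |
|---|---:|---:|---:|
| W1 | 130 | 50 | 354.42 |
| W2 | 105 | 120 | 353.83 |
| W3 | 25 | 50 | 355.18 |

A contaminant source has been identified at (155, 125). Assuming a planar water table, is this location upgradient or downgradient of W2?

Taking W1 as reference: W2−W1 = (-25, 70, -0.59); W3−W1 = (-105, 0, +0.76).
Determinant of the coordinate differences = (-25)·0 − (-105)·70 = 7350.
∂h/∂x = [(-0.59)·0 − (+0.76)·70] / 7350 = -0.007238
∂h/∂y = [(-25)·(+0.76) − (-105)·(-0.59)] / 7350 = -0.01101
Head at (155, 125) = 354.42 + (-0.007238)·(25) + (-0.01101)·(75) = 353.41 m.
That is lower than the 353.83 m at W2, so the point is downgradient.

downgradient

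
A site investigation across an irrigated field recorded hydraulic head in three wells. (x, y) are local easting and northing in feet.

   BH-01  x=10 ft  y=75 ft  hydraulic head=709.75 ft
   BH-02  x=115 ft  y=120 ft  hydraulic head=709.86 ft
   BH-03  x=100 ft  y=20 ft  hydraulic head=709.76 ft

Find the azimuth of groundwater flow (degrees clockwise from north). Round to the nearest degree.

216°

Taking BH-01 as reference: BH-02−BH-01 = (105, 45, +0.11); BH-03−BH-01 = (90, -55, +0.01).
Solve a·Δx + b·Δy = Δh: det = 105·(-55) − 90·45 = -9825.
∂h/∂x = [(+0.11)·(-55) − (+0.01)·45] / -9825 = +0.0006616
∂h/∂y = [105·(+0.01) − 90·(+0.11)] / -9825 = +0.0009008
Flow direction (−∇h) has components (-0.0006616 E, -0.0009008 N).
Azimuth = atan2(E, N) = atan2(-0.0006616, -0.0009008) = 216.3° ≈ 216°.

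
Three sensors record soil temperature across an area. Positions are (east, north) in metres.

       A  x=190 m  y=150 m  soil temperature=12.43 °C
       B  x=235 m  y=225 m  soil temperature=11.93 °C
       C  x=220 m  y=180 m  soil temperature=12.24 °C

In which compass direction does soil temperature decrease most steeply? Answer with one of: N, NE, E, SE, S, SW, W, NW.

N

With T = a·x + b·y + c and A as origin, the differences give:
  45·a + 75·b = -0.50
  30·a + 30·b = -0.19
Eliminate b (×30 and ×75, subtract): -900·a = -0.750 → a = ∂T/∂x = +0.0008333
Back-substitute: b = ∂T/∂y = -0.007167.
Steepest decrease is along −∇f = (-0.0008333 E, +0.007167 N) → north.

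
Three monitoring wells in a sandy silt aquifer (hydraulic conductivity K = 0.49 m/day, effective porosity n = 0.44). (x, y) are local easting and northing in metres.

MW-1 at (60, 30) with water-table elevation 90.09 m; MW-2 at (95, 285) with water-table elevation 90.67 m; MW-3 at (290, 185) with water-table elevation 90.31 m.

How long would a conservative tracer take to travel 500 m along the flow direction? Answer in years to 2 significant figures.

With h = a·x + b·y + c and MW-1 as origin, the differences give:
  35·a + 255·b = +0.58
  230·a + 155·b = +0.22
Eliminate b (×155 and ×255, subtract): -53225·a = 33.800 → a = ∂h/∂x = -0.0006350
Back-substitute: b = ∂h/∂y = +0.002362.
|∇h| = √(-0.0006350² + 0.002362²) = 0.002446
Seepage velocity v = K·i/n = 0.49 × 0.002446 / 0.44 = 0.002724 m/day.
t = 500 / 0.002724 = 1.836e+05 days = 503 years.

500 years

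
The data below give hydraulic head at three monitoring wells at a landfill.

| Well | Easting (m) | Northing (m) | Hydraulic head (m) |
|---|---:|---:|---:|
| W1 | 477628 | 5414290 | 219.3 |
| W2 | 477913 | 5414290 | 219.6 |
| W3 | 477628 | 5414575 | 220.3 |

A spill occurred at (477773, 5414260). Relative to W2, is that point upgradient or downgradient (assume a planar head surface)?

downgradient

∂h/∂x = (219.6 − 219.3) / (477913 − 477628) = +0.001053
∂h/∂y = (220.3 − 219.3) / (5414575 − 5414290) = +0.003509
Head at (477773, 5414260) = 219.3 + (+0.001053)·(145) + (+0.003509)·(-30) = 219.35 m.
That is lower than the 219.6 m at W2, so the point is downgradient.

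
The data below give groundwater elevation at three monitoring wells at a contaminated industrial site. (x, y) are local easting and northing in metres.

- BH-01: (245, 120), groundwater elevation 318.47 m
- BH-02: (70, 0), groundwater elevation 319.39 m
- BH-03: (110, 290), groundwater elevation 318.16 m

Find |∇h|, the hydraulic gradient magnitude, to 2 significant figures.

0.0047

Taking BH-01 as reference: BH-02−BH-01 = (-175, -120, +0.92); BH-03−BH-01 = (-135, 170, -0.31).
Solve a·Δx + b·Δy = Δh: det = (-175)·170 − (-135)·(-120) = -45950.
∂h/∂x = [(+0.92)·170 − (-0.31)·(-120)] / -45950 = -0.002594
∂h/∂y = [(-175)·(-0.31) − (-135)·(+0.92)] / -45950 = -0.003884
|∇h| = √(-0.002594² + -0.003884²) = 0.004671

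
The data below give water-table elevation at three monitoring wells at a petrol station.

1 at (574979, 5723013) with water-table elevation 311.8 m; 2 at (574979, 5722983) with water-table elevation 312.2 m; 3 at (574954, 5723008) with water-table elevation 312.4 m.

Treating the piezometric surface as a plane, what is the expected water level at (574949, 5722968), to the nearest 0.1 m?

With h = a·x + b·y + c and 1 as origin, the differences give:
  0·a + (-30)·b = +0.4
  (-25)·a + (-5)·b = +0.6
Eliminate b (×(-5) and ×(-30), subtract): -750·a = 16.00 → a = ∂h/∂x = -0.02133
Back-substitute: b = ∂h/∂y = -0.01333.
h(574949, 5722968) = 311.8 + (-0.02133)·(-30) + (-0.01333)·(-45) = 311.8 +0.640 +0.600 = 313.040 m.

313.0 m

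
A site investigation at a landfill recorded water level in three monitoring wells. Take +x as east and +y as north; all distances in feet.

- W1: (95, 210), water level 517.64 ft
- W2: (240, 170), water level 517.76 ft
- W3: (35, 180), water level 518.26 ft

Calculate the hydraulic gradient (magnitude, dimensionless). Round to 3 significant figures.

With h = a·x + b·y + c and W1 as origin, the differences give:
  145·a + (-40)·b = +0.12
  (-60)·a + (-30)·b = +0.62
Eliminate b (×(-30) and ×(-40), subtract): -6750·a = 21.200 → a = ∂h/∂x = -0.003141
Back-substitute: b = ∂h/∂y = -0.01439.
|∇h| = √(-0.003141² + -0.01439²) = 0.01473

0.0147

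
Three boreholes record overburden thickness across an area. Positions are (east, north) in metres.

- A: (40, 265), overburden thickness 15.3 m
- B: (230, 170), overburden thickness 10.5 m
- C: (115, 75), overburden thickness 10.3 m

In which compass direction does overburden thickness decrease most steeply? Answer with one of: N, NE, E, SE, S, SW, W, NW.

SE

Three-point gradient (reference A): Δ to B = (190, -95, -4.8), Δ to C = (75, -190, -5.0).
∂d/∂x = -0.01508, ∂d/∂y = +0.02036 (det = -28975).
Steepest decrease is along −∇f = (+0.01508 E, -0.02036 N) → southeast.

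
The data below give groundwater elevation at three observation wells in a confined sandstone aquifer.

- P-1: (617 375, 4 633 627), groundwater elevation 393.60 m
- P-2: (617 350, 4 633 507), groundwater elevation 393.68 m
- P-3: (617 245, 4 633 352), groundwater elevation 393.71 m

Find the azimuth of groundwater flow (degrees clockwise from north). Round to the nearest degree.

311°

Differences from P-1: to P-2 (Δx, Δy, Δh) = (-25, -120, +0.08); to P-3 = (-130, -275, +0.11).
Determinant of the coordinate differences = (-25)·(-275) − (-130)·(-120) = -8725.
∂h/∂x = [(+0.08)·(-275) − (+0.11)·(-120)] / -8725 = +0.001009
∂h/∂y = [(-25)·(+0.11) − (-130)·(+0.08)] / -8725 = -0.0008768
Flow direction (−∇h) has components (-0.001009 E, +0.0008768 N).
Azimuth = atan2(E, N) = atan2(-0.001009, +0.0008768) = 311.0° ≈ 311°.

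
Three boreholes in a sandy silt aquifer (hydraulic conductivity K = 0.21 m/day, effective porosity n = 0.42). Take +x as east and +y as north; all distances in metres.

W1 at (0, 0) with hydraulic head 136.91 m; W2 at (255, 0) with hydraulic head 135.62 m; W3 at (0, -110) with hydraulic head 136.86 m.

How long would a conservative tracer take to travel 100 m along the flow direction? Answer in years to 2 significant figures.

110 years

∂h/∂x = (135.62 − 136.91) / (255 − 0) = -0.005059
∂h/∂y = (136.86 − 136.91) / (-110 − 0) = +0.0004545
|∇h| = √(-0.005059² + 0.0004545²) = 0.005079
Seepage velocity v = K·i/n = 0.21 × 0.005079 / 0.42 = 0.00254 m/day.
t = 100 / 0.00254 = 3.937e+04 days = 108 years.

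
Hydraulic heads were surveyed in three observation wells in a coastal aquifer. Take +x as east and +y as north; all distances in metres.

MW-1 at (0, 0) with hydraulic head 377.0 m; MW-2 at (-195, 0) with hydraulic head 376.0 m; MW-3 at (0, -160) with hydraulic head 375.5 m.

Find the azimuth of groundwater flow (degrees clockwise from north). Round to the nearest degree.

∂h/∂x = (376.0 − 377.0) / (-195 − 0) = +0.005128
∂h/∂y = (375.5 − 377.0) / (-160 − 0) = +0.009375
Flow direction (−∇h) has components (-0.005128 E, -0.009375 N).
Azimuth = atan2(E, N) = atan2(-0.005128, -0.009375) = 208.7° ≈ 209°.

209°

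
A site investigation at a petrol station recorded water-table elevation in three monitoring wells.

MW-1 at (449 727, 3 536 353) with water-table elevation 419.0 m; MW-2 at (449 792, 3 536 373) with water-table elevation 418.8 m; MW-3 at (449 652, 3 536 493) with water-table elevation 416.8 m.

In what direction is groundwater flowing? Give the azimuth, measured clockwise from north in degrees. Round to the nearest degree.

Taking MW-1 as reference: MW-2−MW-1 = (65, 20, -0.2); MW-3−MW-1 = (-75, 140, -2.2).
Solve a·Δx + b·Δy = Δh: det = 65·140 − (-75)·20 = 10600.
∂h/∂x = [(-0.2)·140 − (-2.2)·20] / 10600 = +0.001509
∂h/∂y = [65·(-2.2) − (-75)·(-0.2)] / 10600 = -0.01491
Flow direction (−∇h) has components (-0.001509 E, +0.01491 N).
Azimuth = atan2(E, N) = atan2(-0.001509, +0.01491) = 354.2° ≈ 354°.

354°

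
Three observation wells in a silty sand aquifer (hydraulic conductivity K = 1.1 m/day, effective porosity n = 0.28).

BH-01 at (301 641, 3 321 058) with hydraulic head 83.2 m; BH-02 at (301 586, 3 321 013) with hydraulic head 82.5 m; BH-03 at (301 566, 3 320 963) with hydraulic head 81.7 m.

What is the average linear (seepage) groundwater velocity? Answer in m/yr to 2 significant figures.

23 m/yr

Differences from BH-01: to BH-02 (Δx, Δy, Δh) = (-55, -45, -0.7); to BH-03 = (-75, -95, -1.5).
Determinant of the coordinate differences = (-55)·(-95) − (-75)·(-45) = 1850.
∂h/∂x = [(-0.7)·(-95) − (-1.5)·(-45)] / 1850 = -0.0005405
∂h/∂y = [(-55)·(-1.5) − (-75)·(-0.7)] / 1850 = +0.01622
|∇h| = √(-0.0005405² + 0.01622²) = 0.01623
Seepage velocity v = K·i/n = 1.1 × 0.01623 / 0.28 = 0.06376 m/day = 23.29 m/yr.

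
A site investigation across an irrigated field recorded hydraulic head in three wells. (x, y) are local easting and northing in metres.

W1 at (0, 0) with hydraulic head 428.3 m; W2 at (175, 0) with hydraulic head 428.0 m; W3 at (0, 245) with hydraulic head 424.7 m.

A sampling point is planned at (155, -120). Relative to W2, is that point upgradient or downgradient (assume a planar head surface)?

∂h/∂x = (428.0 − 428.3) / (175 − 0) = -0.001714
∂h/∂y = (424.7 − 428.3) / (245 − 0) = -0.01469
Head at (155, -120) = 428.3 + (-0.001714)·(155) + (-0.01469)·(-120) = 429.80 m.
That is higher than the 428.0 m at W2, so the point is upgradient.

upgradient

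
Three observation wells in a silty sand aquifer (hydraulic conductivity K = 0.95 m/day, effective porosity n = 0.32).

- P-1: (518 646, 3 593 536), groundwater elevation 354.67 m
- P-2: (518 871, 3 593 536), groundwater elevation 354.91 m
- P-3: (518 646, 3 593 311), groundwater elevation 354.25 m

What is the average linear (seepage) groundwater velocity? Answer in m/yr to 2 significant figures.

∂h/∂x = (354.91 − 354.67) / (518871 − 518646) = +0.001067
∂h/∂y = (354.25 − 354.67) / (3593311 − 3593536) = +0.001867
|∇h| = √(0.001067² + 0.001867²) = 0.00215
Seepage velocity v = K·i/n = 0.95 × 0.00215 / 0.32 = 0.006383 m/day = 2.331 m/yr.

2.3 m/yr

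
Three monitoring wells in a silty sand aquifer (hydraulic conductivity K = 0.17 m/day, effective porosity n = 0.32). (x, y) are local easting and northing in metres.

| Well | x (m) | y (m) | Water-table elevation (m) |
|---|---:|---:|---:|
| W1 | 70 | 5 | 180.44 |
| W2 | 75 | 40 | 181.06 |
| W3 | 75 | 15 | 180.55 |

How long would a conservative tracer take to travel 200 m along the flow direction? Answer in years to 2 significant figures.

37 years

With h = a·x + b·y + c and W1 as origin, the differences give:
  5·a + 35·b = +0.62
  5·a + 10·b = +0.11
Eliminate b (×10 and ×35, subtract): -125·a = 2.350 → a = ∂h/∂x = -0.01880
Back-substitute: b = ∂h/∂y = +0.02040.
|∇h| = √(-0.01880² + 0.02040²) = 0.02774
Seepage velocity v = K·i/n = 0.17 × 0.02774 / 0.32 = 0.01474 m/day.
t = 200 / 0.01474 = 1.357e+04 days = 37.2 years.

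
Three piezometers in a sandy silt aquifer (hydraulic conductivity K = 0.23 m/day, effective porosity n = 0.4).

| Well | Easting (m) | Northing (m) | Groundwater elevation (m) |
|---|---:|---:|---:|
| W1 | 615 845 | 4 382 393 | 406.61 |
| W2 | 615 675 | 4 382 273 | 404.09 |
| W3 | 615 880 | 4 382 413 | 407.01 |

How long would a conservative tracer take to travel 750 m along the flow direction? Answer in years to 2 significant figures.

Taking W1 as reference: W2−W1 = (-170, -120, -2.52); W3−W1 = (35, 20, +0.40).
Determinant of the coordinate differences = (-170)·20 − 35·(-120) = 800.
∂h/∂x = [(-2.52)·20 − (+0.40)·(-120)] / 800 = -0.003000
∂h/∂y = [(-170)·(+0.40) − 35·(-2.52)] / 800 = +0.02525
|∇h| = √(-0.003000² + 0.02525²) = 0.02543
Seepage velocity v = K·i/n = 0.23 × 0.02543 / 0.4 = 0.01462 m/day.
t = 750 / 0.01462 = 5.13e+04 days = 140 years.

140 years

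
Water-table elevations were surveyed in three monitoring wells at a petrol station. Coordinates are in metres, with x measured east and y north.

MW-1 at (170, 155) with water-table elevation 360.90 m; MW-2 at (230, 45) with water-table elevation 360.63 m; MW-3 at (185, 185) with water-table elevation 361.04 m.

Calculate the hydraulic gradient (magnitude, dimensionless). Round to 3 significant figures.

Three-point gradient (reference MW-1): Δ to MW-2 = (60, -110, -0.27), Δ to MW-3 = (15, 30, +0.14).
∂h/∂x = +0.002116, ∂h/∂y = +0.003609 (det = 3450).
|∇h| = √(0.002116² + 0.003609²) = 0.004184

0.00418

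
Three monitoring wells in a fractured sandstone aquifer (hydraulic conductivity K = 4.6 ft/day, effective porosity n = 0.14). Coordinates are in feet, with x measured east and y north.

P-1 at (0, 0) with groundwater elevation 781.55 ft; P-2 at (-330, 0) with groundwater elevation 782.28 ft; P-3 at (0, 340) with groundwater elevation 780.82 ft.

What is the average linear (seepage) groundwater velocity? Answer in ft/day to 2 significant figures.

∂h/∂x = (782.28 − 781.55) / (-330 − 0) = -0.002212
∂h/∂y = (780.82 − 781.55) / (340 − 0) = -0.002147
|∇h| = √(-0.002212² + -0.002147²) = 0.003083
Seepage velocity v = K·i/n = 4.6 × 0.003083 / 0.14 = 0.1013 ft/day.

0.10 ft/day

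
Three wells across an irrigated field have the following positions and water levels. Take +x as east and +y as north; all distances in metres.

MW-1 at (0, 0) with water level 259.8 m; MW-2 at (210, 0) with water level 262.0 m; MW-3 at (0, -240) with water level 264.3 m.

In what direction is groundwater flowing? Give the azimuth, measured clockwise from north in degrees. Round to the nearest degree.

331°

∂h/∂x = (262.0 − 259.8) / (210 − 0) = +0.01048
∂h/∂y = (264.3 − 259.8) / (-240 − 0) = -0.01875
Flow direction (−∇h) has components (-0.01048 E, +0.01875 N).
Azimuth = atan2(E, N) = atan2(-0.01048, +0.01875) = 330.8° ≈ 331°.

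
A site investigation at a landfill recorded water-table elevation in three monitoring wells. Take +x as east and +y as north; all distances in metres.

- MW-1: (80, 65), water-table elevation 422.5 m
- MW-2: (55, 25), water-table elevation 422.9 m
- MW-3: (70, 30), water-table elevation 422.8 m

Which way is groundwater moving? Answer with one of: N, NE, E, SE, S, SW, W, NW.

Differences from MW-1: to MW-2 (Δx, Δy, Δh) = (-25, -40, +0.4); to MW-3 = (-10, -35, +0.3).
Determinant of the coordinate differences = (-25)·(-35) − (-10)·(-40) = 475.
∂h/∂x = [(+0.4)·(-35) − (+0.3)·(-40)] / 475 = -0.004211
∂h/∂y = [(-25)·(+0.3) − (-10)·(+0.4)] / 475 = -0.007368
Flow = −∇h = (+0.004211 east, +0.007368 north), which points northeast.

NE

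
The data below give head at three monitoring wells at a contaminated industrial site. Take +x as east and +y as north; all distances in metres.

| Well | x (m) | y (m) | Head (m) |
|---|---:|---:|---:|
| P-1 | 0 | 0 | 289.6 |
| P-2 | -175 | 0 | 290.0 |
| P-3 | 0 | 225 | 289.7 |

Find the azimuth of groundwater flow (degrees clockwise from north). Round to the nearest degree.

101°

∂h/∂x = (290.0 − 289.6) / (-175 − 0) = -0.002286
∂h/∂y = (289.7 − 289.6) / (225 − 0) = +0.0004444
Flow direction (−∇h) has components (+0.002286 E, -0.0004444 N).
Azimuth = atan2(E, N) = atan2(+0.002286, -0.0004444) = 101.0° ≈ 101°.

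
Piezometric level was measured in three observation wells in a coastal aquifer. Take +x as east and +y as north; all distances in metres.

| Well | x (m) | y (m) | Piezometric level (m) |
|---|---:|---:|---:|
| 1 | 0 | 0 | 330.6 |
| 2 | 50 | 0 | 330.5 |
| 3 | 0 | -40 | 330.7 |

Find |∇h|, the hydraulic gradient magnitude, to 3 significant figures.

∂h/∂x = (330.5 − 330.6) / (50 − 0) = -0.002000
∂h/∂y = (330.7 − 330.6) / (-40 − 0) = -0.002500
|∇h| = √(-0.002000² + -0.002500²) = 0.003202

0.00320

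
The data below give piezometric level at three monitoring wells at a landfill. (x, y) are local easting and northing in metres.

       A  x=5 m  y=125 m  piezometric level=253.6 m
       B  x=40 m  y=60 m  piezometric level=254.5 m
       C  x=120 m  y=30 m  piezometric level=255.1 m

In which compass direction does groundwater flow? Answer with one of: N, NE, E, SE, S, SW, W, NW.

Taking A as reference: B−A = (35, -65, +0.9); C−A = (115, -95, +1.5).
Determinant of the coordinate differences = 35·(-95) − 115·(-65) = 4150.
∂h/∂x = [(+0.9)·(-95) − (+1.5)·(-65)] / 4150 = +0.002892
∂h/∂y = [35·(+1.5) − 115·(+0.9)] / 4150 = -0.01229
Flow = −∇h = (-0.002892 east, +0.01229 north), which points north.

N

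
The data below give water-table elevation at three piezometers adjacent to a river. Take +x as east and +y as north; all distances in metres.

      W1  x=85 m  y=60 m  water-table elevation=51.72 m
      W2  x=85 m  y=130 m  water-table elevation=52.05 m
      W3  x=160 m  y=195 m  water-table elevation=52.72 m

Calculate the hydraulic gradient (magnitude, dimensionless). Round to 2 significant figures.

0.0068

With h = a·x + b·y + c and W1 as origin, the differences give:
  0·a + 70·b = +0.33
  75·a + 135·b = +1.00
Eliminate b (×135 and ×70, subtract): -5250·a = -25.450 → a = ∂h/∂x = +0.004848
Back-substitute: b = ∂h/∂y = +0.004714.
|∇h| = √(0.004848² + 0.004714²) = 0.006762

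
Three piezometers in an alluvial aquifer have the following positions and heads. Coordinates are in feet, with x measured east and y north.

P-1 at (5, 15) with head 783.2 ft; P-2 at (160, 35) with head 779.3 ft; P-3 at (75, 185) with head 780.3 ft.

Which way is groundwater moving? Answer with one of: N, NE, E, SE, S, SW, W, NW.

E

Taking P-1 as reference: P-2−P-1 = (155, 20, -3.9); P-3−P-1 = (70, 170, -2.9).
Solve a·Δx + b·Δy = Δh: det = 155·170 − 70·20 = 24950.
∂h/∂x = [(-3.9)·170 − (-2.9)·20] / 24950 = -0.02425
∂h/∂y = [155·(-2.9) − 70·(-3.9)] / 24950 = -0.007074
Flow = −∇h = (+0.02425 east, +0.007074 north), which points east.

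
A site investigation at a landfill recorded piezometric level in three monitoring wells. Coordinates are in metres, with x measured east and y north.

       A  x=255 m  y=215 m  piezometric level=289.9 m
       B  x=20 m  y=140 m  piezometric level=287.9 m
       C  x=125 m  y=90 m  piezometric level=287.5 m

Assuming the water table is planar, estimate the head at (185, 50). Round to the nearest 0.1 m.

287.1 m

Three-point gradient (reference A): Δ to B = (-235, -75, -2.0), Δ to C = (-130, -125, -2.4).
∂h/∂x = +0.003567, ∂h/∂y = +0.01549 (det = 19625).
h(185, 50) = 289.9 + (+0.003567)·(-70) + (+0.01549)·(-165) = 289.9 -0.250 -2.556 = 287.094 m.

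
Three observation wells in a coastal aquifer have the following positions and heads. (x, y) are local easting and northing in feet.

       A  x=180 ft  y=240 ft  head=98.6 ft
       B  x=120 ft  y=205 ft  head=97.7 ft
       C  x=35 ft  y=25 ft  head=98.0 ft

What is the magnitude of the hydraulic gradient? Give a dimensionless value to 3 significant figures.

0.0251

Differences from A: to B (Δx, Δy, Δh) = (-60, -35, -0.9); to C = (-145, -215, -0.6).
Determinant of the coordinate differences = (-60)·(-215) − (-145)·(-35) = 7825.
∂h/∂x = [(-0.9)·(-215) − (-0.6)·(-35)] / 7825 = +0.02204
∂h/∂y = [(-60)·(-0.6) − (-145)·(-0.9)] / 7825 = -0.01208
|∇h| = √(0.02204² + -0.01208²) = 0.02513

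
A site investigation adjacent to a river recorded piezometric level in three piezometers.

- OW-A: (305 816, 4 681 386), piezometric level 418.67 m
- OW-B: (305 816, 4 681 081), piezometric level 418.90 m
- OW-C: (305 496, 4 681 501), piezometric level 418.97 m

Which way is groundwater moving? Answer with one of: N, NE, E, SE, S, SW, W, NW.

Differences from OW-A: to OW-B (Δx, Δy, Δh) = (0, -305, +0.23); to OW-C = (-320, 115, +0.30).
Solve a·Δx + b·Δy = Δh: det = 0·115 − (-320)·(-305) = -97600.
∂h/∂x = [(+0.23)·115 − (+0.30)·(-305)] / -97600 = -0.001209
∂h/∂y = [0·(+0.30) − (-320)·(+0.23)] / -97600 = -0.0007541
Flow = −∇h = (+0.001209 east, +0.0007541 north), which points northeast.

NE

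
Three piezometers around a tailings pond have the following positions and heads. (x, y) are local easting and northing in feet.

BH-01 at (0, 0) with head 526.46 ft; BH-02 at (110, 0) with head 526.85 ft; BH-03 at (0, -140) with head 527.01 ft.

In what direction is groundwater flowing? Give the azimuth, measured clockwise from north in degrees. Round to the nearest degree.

318°

∂h/∂x = (526.85 − 526.46) / (110 − 0) = +0.003545
∂h/∂y = (527.01 − 526.46) / (-140 − 0) = -0.003929
Flow direction (−∇h) has components (-0.003545 E, +0.003929 N).
Azimuth = atan2(E, N) = atan2(-0.003545, +0.003929) = 317.9° ≈ 318°.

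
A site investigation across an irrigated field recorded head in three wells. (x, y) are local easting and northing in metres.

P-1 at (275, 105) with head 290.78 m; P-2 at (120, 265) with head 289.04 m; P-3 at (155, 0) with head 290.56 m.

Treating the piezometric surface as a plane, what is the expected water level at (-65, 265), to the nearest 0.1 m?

Taking P-1 as reference: P-2−P-1 = (-155, 160, -1.74); P-3−P-1 = (-120, -105, -0.22).
Solve a·Δx + b·Δy = Δh: det = (-155)·(-105) − (-120)·160 = 35475.
∂h/∂x = [(-1.74)·(-105) − (-0.22)·160] / 35475 = +0.006142
∂h/∂y = [(-155)·(-0.22) − (-120)·(-1.74)] / 35475 = -0.004925
h(-65, 265) = 290.78 + (+0.006142)·(-340) + (-0.004925)·(160) = 290.78 -2.088 -0.788 = 287.904 m.

287.9 m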